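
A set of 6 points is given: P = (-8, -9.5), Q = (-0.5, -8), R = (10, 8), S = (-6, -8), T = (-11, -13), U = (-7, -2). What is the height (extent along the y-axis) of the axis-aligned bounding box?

max y = 8, min y = -13, so height = 21.

21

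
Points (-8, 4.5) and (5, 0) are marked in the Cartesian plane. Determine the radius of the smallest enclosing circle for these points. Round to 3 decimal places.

The smallest circle enclosing two points has them as diameter endpoints.
Centre = midpoint = (-1.5, 2.25); r² = |(-8, 4.5)−(5, 0)|²/4 = 189.25/4 = 47.3125.
r = √(47.3125) ≈ 6.878.

6.878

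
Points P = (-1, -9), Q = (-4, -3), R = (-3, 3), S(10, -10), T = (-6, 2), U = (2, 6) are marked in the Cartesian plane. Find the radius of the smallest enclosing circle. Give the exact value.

10

A smallest enclosing disk is always determined by at most three of the input points on its boundary.
The farthest pair is S–T with squared distance 400. The circle on this segment as diameter has centre (2, -4) and r² = 400/4 = 100.
Check P: distance² to centre = 34 ≤ 100, so it lies inside.
All remaining points lie in this disk, and no smaller disk contains both endpoints, so this is the minimum enclosing circle.
r = √100 = 10.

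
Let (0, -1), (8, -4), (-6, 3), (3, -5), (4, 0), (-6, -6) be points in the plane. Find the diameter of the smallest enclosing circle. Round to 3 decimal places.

15.811

By Welzl's lemma the MEC is supported by two points (diametrically opposite) or three points (on a circumcircle).
The minimum enclosing circle is determined by three boundary points: (8, -4), (-6, 3), (-6, -6).
Their circumcentre is (0.5, -1.5) with r² = 62.5.
The farthest remaining point (3, -5) is at distance² 18.5 ≤ 62.5.
Diameter = 2r = 2√(62.5) ≈ 15.811.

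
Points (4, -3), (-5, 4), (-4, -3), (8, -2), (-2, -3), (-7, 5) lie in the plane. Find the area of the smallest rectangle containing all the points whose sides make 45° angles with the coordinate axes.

143

In coordinates u = x + y, v = x − y the rectangle is axis-aligned; the map (x,y)→(u,v) scales areas by 2.
u-values: 1, -1, -7, 6, -5, -2; range = 6 − (-7) = 13.
v-values: 7, -9, -1, 10, 1, -12; range = 10 − (-12) = 22.
Area = (13 × 22) / 2 = 143.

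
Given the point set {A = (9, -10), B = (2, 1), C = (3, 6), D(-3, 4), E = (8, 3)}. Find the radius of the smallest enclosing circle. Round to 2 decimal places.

By Welzl's lemma the MEC is supported by two points (diametrically opposite) or three points (on a circumcircle).
The farthest pair is A–D with squared distance 340. The circle on this segment as diameter has centre (3, -3) and r² = 340/4 = 85.
Check B: distance² to centre = 17 ≤ 85, so it lies inside.
All remaining points lie in this disk, and no smaller disk contains both endpoints, so this is the minimum enclosing circle.
r = √85 ≈ 9.22.

9.22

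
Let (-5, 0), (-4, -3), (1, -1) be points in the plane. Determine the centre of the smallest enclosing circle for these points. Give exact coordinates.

(-69/34, -23/34)

Call the three points A, B, C in the order given.
Side lengths²: AB² = 10, AC² = 37, BC² = 29.
Since AC² = 37 < 29 + 10 = 39, the triangle is acute, so the smallest enclosing circle is the circumcircle.
Circumcentre = (-69/34, -23/34), r² = 5365/578.
Centre = (-69/34, -23/34).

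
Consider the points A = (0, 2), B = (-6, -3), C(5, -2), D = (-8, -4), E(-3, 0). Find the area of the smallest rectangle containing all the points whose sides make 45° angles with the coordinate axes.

82.5

In coordinates u = x + y, v = x − y the rectangle is axis-aligned; the map (x,y)→(u,v) scales areas by 2.
u-values: 2, -9, 3, -12, -3; range = 3 − (-12) = 15.
v-values: -2, -3, 7, -4, -3; range = 7 − (-4) = 11.
Area = (15 × 11) / 2 = 82.5.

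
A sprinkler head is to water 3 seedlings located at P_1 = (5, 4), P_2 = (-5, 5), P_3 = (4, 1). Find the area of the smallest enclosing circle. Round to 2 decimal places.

80.07

Side lengths²: P_1P_2² = 101, P_1P_3² = 10, P_2P_3² = 97.
Since P_1P_2² = 101 < 97 + 10 = 107, the triangle is acute, so the smallest enclosing circle is the circumcircle.
Circumcentre = (-3/62, 249/62), r² = 48985/1922.
Area = π·r² = π·48985/1922 ≈ 80.07.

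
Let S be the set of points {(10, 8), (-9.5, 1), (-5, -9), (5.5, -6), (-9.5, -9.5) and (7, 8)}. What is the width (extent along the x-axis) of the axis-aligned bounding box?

max x = 10, min x = -9.5, so width = 19.5.

19.5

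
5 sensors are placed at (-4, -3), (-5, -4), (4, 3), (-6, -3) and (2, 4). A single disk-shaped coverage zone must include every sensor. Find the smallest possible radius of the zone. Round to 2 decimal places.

The farthest pair is (4, 3)–(-6, -3) with squared distance 136. The circle on this segment as diameter has centre (-1, 0) and r² = 136/4 = 34.
Check (-4, -3): distance² to centre = 18 ≤ 34, so it lies inside.
All remaining points lie in this disk, and no smaller disk contains both endpoints, so this is the minimum enclosing circle.
r = √34 ≈ 5.83.

5.83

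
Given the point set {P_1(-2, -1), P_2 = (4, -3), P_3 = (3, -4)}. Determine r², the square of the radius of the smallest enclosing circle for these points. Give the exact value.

Side lengths²: P_1P_2² = 40, P_1P_3² = 34, P_2P_3² = 2.
Since P_1P_2² = 40 ≥ 34 + 2 = 36, the angle opposite P_1P_2 is not acute, so the smallest enclosing circle has P_1P_2 as diameter.
Centre = midpoint of P_1P_2 = (1, -2), r² = 40/4 = 10.

10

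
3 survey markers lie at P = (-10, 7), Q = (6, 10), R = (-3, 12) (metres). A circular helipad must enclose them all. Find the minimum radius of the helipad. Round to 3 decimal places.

8.139

Side lengths²: PQ² = 265, PR² = 74, QR² = 85.
Since PQ² = 265 ≥ 85 + 74 = 159, the angle opposite PQ is not acute, so the smallest enclosing circle has PQ as diameter.
Centre = midpoint of PQ = (-2, 8.5), r² = 265/4 = 66.25.
r = √(66.25) ≈ 8.139.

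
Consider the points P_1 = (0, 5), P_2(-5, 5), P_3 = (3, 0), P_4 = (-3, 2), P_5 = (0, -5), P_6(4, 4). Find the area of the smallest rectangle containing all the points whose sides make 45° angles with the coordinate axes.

In coordinates u = x + y, v = x − y the rectangle is axis-aligned; the map (x,y)→(u,v) scales areas by 2.
u-values: 5, 0, 3, -1, -5, 8; range = 8 − (-5) = 13.
v-values: -5, -10, 3, -5, 5, 0; range = 5 − (-10) = 15.
Area = (13 × 15) / 2 = 97.5.

97.5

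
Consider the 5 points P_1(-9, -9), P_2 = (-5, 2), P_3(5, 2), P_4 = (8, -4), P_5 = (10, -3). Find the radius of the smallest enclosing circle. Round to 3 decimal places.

9.962

The farthest pair is P_1–P_5 with squared distance 397. The circle on this segment as diameter has centre (0.5, -6) and r² = 397/4 = 99.25.
Check P_2: distance² to centre = 94.25 ≤ 99.25, so it lies inside.
All remaining points lie in this disk, and no smaller disk contains both endpoints, so this is the minimum enclosing circle.
r = √(99.25) ≈ 9.962.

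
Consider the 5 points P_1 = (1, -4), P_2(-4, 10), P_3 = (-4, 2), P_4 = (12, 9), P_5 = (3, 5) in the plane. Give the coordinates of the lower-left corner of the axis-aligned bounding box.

x-range [-4, 12], y-range [-4, 10].
The lower-left corner is (-4, -4).

(-4, -4)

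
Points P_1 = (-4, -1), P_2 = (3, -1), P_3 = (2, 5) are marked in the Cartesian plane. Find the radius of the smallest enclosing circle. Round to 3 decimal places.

4.301

Side lengths²: P_1P_2² = 49, P_1P_3² = 72, P_2P_3² = 37.
Since P_1P_3² = 72 < 49 + 37 = 86, the triangle is acute, so the smallest enclosing circle is the circumcircle.
Circumcentre = (-0.5, 1.5), r² = 18.5.
r = √(18.5) ≈ 4.301.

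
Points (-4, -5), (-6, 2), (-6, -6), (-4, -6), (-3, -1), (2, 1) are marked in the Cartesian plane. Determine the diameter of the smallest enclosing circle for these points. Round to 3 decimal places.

The minimum enclosing circle of a finite set is fixed by two of the points (as a diameter) or three (as a circumcircle).
The minimum enclosing circle is determined by three boundary points: (-6, 2), (-6, -6), (2, 1).
Their circumcentre is (-2.4375, -2) with r² = 28.69140625.
The farthest remaining point (-4, -6) is at distance² 18.44140625 ≤ 28.69140625.
Diameter = 2r = 2√(28.69140625) ≈ 10.713.

10.713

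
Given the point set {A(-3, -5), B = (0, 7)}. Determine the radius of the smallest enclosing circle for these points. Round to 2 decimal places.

6.18

The smallest circle enclosing two points has them as diameter endpoints.
Centre = midpoint = (-1.5, 1); r² = |AB|²/4 = 153/4 = 38.25.
r = √(38.25) ≈ 6.18.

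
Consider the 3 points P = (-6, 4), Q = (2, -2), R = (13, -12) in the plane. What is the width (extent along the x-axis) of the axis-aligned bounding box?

max x = 13, min x = -6, so width = 19.

19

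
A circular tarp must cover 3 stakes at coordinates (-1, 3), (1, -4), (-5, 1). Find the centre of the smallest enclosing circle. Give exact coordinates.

(-1.53125, -0.9375)

Call the three points A, B, C in the order given.
Side lengths²: AB² = 53, AC² = 20, BC² = 61.
Since BC² = 61 < 53 + 20 = 73, the triangle is acute, so the smallest enclosing circle is the circumcircle.
Circumcentre = (-1.53125, -0.9375), r² = 15.7861328125.
Centre = (-1.53125, -0.9375).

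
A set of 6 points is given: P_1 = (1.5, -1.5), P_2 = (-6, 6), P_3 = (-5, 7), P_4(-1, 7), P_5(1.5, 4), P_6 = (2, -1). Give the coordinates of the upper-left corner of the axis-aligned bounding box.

x-range [-6, 2], y-range [-1.5, 7].
The upper-left corner is (-6, 7).

(-6, 7)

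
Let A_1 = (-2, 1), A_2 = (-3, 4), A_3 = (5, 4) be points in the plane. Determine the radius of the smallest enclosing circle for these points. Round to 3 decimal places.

Side lengths²: A_1A_2² = 10, A_1A_3² = 58, A_2A_3² = 64.
Since A_2A_3² = 64 < 58 + 10 = 68, the triangle is acute, so the smallest enclosing circle is the circumcircle.
Circumcentre = (1, 11/3), r² = 145/9.
r = √(145/9) ≈ 4.014.

4.014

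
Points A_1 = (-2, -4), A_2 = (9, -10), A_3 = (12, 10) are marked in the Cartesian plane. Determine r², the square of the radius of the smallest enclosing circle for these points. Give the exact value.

64213/578

Side lengths²: A_1A_2² = 157, A_1A_3² = 392, A_2A_3² = 409.
Since A_2A_3² = 409 < 392 + 157 = 549, the triangle is acute, so the smallest enclosing circle is the circumcircle.
Circumcentre = (257/34, 15/34), r² = 64213/578.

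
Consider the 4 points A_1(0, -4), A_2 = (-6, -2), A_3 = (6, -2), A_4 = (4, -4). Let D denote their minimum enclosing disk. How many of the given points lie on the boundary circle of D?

By Welzl's lemma the MEC is supported by two points (diametrically opposite) or three points (on a circumcircle).
The farthest pair is A_2–A_3 with squared distance 144. The circle on this segment as diameter has centre (0, -2) and r² = 144/4 = 36.
Check A_1: distance² to centre = 4 ≤ 36, so it lies inside.
All remaining points lie in this disk, and no smaller disk contains both endpoints, so this is the minimum enclosing circle.
The points at distance exactly r from the centre are A_2, A_3 — 2 points.

2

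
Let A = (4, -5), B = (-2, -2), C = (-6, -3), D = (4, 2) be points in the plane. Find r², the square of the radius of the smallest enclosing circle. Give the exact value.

By Welzl's lemma the MEC is supported by two points (diametrically opposite) or three points (on a circumcircle).
The minimum enclosing circle is determined by three boundary points: A, C, D.
Their circumcentre is (-0.5, -1.5) with r² = 32.5.
The farthest remaining point B is at distance² 2.5 ≤ 32.5.

32.5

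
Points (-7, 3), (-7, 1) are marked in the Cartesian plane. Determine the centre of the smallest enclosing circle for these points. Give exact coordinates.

The smallest circle enclosing two points has them as diameter endpoints.
Centre = midpoint = (-7, 2); r² = |(-7, 3)−(-7, 1)|²/4 = 4/4 = 1.
Centre = (-7, 2).

(-7, 2)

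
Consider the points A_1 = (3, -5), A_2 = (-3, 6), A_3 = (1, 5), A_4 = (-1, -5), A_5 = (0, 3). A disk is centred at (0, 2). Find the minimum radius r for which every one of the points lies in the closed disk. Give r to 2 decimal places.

The required radius is the distance from (0, 2) to the farthest point.
Squared distances: 58, 25, 10, 50, 1.
Maximum is 58, attained at A_1.
r = √58 ≈ 7.62.

7.62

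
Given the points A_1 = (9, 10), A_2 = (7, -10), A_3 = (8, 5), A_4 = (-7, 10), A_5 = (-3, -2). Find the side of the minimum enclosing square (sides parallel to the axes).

The bounding box has width 16 and height 20.
An axis-aligned square enclosing the set must have side ≥ max(width, height).
So the minimum side is max(16, 20) = 20.

20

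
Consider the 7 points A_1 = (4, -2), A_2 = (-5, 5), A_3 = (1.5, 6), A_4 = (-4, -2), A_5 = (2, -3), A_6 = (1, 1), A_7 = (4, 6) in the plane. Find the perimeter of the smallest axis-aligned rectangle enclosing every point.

36

Width = max x − min x = 4 − (-5) = 9.
Height = max y − min y = 6 − (-3) = 9.
Perimeter = 2(9 + 9) = 36.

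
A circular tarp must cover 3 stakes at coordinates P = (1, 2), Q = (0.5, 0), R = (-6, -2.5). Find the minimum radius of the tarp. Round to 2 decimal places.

4.16

Side lengths²: PQ² = 4.25, PR² = 69.25, QR² = 48.5.
Since PR² = 69.25 ≥ 48.5 + 4.25 = 52.75, the angle opposite PR is not acute, so the smallest enclosing circle has PR as diameter.
Centre = midpoint of PR = (-2.5, -0.25), r² = 69.25/4 = 17.3125.
r = √(17.3125) ≈ 4.16.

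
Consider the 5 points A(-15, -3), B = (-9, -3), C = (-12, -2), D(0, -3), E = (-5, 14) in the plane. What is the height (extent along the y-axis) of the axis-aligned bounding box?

max y = 14, min y = -3, so height = 17.

17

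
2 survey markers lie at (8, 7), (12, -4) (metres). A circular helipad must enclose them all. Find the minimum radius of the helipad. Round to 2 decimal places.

The smallest circle enclosing two points has them as diameter endpoints.
Centre = midpoint = (10, 1.5); r² = |(8, 7)−(12, -4)|²/4 = 137/4 = 34.25.
r = √(34.25) ≈ 5.85.

5.85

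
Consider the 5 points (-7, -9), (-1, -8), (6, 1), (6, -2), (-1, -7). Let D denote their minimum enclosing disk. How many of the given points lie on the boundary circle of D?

The farthest pair is (-7, -9)–(6, 1) with squared distance 269. The circle on this segment as diameter has centre (-0.5, -4) and r² = 269/4 = 67.25.
Check (-1, -8): distance² to centre = 16.25 ≤ 67.25, so it lies inside.
All remaining points lie in this disk, and no smaller disk contains both endpoints, so this is the minimum enclosing circle.
The points at distance exactly r from the centre are (-7, -9), (6, 1) — 2 points.

2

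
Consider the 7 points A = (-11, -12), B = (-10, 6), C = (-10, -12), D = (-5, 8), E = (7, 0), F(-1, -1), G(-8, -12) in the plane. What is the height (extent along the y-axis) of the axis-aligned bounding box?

20

max y = 8, min y = -12, so height = 20.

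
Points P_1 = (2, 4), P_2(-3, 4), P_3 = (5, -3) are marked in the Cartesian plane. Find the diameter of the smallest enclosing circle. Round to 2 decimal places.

Side lengths²: P_1P_2² = 25, P_1P_3² = 58, P_2P_3² = 113.
Since P_2P_3² = 113 ≥ 58 + 25 = 83, the angle opposite P_2P_3 is not acute, so the smallest enclosing circle has P_2P_3 as diameter.
Centre = midpoint of P_2P_3 = (1, 0.5), r² = 113/4 = 28.25.
Diameter = 2r = 2√(28.25) ≈ 10.63.

10.63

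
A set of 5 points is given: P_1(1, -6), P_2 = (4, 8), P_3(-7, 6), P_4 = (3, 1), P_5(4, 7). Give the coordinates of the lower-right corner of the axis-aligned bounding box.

(4, -6)

x-range [-7, 4], y-range [-6, 8].
The lower-right corner is (4, -6).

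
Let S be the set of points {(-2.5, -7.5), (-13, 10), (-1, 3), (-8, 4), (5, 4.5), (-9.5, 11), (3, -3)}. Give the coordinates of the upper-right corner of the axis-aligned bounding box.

(5, 11)

x-range [-13, 5], y-range [-7.5, 11].
The upper-right corner is (5, 11).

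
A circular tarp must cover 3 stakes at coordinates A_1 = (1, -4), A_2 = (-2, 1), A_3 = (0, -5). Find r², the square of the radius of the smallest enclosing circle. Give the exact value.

10

Side lengths²: A_1A_2² = 34, A_1A_3² = 2, A_2A_3² = 40.
Since A_2A_3² = 40 ≥ 34 + 2 = 36, the angle opposite A_2A_3 is not acute, so the smallest enclosing circle has A_2A_3 as diameter.
Centre = midpoint of A_2A_3 = (-1, -2), r² = 40/4 = 10.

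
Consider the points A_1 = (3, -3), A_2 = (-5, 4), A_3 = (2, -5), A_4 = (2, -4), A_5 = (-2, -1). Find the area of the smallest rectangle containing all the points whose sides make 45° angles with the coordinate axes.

24

In coordinates u = x + y, v = x − y the rectangle is axis-aligned; the map (x,y)→(u,v) scales areas by 2.
u-values: 0, -1, -3, -2, -3; range = 0 − (-3) = 3.
v-values: 6, -9, 7, 6, -1; range = 7 − (-9) = 16.
Area = (3 × 16) / 2 = 24.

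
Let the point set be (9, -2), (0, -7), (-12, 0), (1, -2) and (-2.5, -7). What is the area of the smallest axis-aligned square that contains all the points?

The bounding box has width 21 and height 7.
An axis-aligned square enclosing the set must have side ≥ max(width, height).
So the minimum side is max(21, 7) = 21.
Area = 21² = 441.

441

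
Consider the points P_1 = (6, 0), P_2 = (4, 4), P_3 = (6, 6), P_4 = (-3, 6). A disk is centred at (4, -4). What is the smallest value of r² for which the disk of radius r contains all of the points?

The required radius is the distance from (4, -4) to the farthest point.
Squared distances: 20, 64, 104, 149.
Maximum is 149, attained at P_4.

149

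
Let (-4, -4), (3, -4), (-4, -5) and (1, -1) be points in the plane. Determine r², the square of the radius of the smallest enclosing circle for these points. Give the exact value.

13325/1058

The minimum enclosing circle is determined by three boundary points: (3, -4), (-4, -5), (1, -1).
Their circumcentre is (-25/46, -193/46) with r² = 13325/1058.
The farthest remaining point (-4, -4) is at distance² 12681/1058 ≤ 13325/1058.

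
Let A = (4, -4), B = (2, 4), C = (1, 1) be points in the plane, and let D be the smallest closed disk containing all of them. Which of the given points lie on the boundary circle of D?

A, B

Side lengths²: AB² = 68, AC² = 34, BC² = 10.
Since AB² = 68 ≥ 34 + 10 = 44, the angle opposite AB is not acute, so the smallest enclosing circle has AB as diameter.
Centre = midpoint of AB = (3, 0), r² = 68/4 = 17.
The points at distance exactly r from the centre are A, B — 2 points.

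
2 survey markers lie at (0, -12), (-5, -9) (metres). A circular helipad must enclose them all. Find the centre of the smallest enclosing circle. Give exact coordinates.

The smallest circle enclosing two points has them as diameter endpoints.
Centre = midpoint = (-2.5, -10.5); r² = |(0, -12)−(-5, -9)|²/4 = 34/4 = 8.5.
Centre = (-2.5, -10.5).

(-2.5, -10.5)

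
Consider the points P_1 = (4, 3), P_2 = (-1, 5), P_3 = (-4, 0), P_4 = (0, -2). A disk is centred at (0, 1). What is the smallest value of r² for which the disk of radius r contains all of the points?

The required radius is the distance from (0, 1) to the farthest point.
Squared distances: 20, 17, 17, 9.
Maximum is 20, attained at P_1.

20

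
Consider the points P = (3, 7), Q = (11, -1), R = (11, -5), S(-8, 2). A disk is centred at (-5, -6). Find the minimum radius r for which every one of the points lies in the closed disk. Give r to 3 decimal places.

The required radius is the distance from (-5, -6) to the farthest point.
Squared distances: 233, 281, 257, 73.
Maximum is 281, attained at Q.
r = √281 ≈ 16.763.

16.763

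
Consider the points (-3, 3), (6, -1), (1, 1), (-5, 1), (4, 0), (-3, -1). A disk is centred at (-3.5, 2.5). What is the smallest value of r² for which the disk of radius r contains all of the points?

The required radius is the distance from (-3.5, 2.5) to the farthest point.
Squared distances: 0.5, 102.5, 22.5, 4.5, 62.5, 12.5.
Maximum is 102.5, attained at (6, -1).

102.5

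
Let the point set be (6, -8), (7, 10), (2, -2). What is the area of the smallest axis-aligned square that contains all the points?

324

The bounding box has width 5 and height 18.
An axis-aligned square enclosing the set must have side ≥ max(width, height).
So the minimum side is max(5, 18) = 18.
Area = 18² = 324.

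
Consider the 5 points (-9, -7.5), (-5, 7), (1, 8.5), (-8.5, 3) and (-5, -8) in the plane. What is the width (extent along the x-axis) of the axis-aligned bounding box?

max x = 1, min x = -9, so width = 10.

10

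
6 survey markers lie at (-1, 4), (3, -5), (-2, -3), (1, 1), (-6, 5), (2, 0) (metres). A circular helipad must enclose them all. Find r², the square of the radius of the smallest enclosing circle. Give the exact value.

45.25

By Welzl's lemma the MEC is supported by two points (diametrically opposite) or three points (on a circumcircle).
The farthest pair is (3, -5)–(-6, 5) with squared distance 181. The circle on this segment as diameter has centre (-1.5, 0) and r² = 181/4 = 45.25.
Check (-1, 4): distance² to centre = 16.25 ≤ 45.25, so it lies inside.
All remaining points lie in this disk, and no smaller disk contains both endpoints, so this is the minimum enclosing circle.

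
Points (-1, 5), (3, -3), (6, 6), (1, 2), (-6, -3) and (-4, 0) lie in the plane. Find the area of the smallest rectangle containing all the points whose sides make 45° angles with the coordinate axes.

126

In coordinates u = x + y, v = x − y the rectangle is axis-aligned; the map (x,y)→(u,v) scales areas by 2.
u-values: 4, 0, 12, 3, -9, -4; range = 12 − (-9) = 21.
v-values: -6, 6, 0, -1, -3, -4; range = 6 − (-6) = 12.
Area = (21 × 12) / 2 = 126.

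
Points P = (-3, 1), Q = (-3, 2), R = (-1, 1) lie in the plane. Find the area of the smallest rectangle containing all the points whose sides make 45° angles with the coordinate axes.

3

In coordinates u = x + y, v = x − y the rectangle is axis-aligned; the map (x,y)→(u,v) scales areas by 2.
u-values: -2, -1, 0; range = 0 − (-2) = 2.
v-values: -4, -5, -2; range = -2 − (-5) = 3.
Area = (2 × 3) / 2 = 3.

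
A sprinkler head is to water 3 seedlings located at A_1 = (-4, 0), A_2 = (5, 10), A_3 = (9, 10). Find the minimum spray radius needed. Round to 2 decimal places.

Side lengths²: A_1A_2² = 181, A_1A_3² = 269, A_2A_3² = 16.
Since A_1A_3² = 269 ≥ 181 + 16 = 197, the angle opposite A_1A_3 is not acute, so the smallest enclosing circle has A_1A_3 as diameter.
Centre = midpoint of A_1A_3 = (2.5, 5), r² = 269/4 = 67.25.
r = √(67.25) ≈ 8.20.

8.20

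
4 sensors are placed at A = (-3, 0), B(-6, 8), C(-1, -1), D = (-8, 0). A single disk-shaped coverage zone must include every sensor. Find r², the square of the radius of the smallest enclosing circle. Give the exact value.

By Welzl's lemma the MEC is supported by two points (diametrically opposite) or three points (on a circumcircle).
The minimum enclosing circle is determined by three boundary points: B, C, D.
Their circumcentre is (-115/29, 94/29) with r² = 22525/841.
The farthest remaining point A is at distance² 9620/841 ≤ 22525/841.

22525/841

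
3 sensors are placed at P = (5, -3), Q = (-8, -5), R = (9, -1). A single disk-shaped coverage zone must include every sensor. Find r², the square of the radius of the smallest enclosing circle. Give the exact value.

Side lengths²: PQ² = 173, PR² = 20, QR² = 305.
Since QR² = 305 ≥ 173 + 20 = 193, the angle opposite QR is not acute, so the smallest enclosing circle has QR as diameter.
Centre = midpoint of QR = (0.5, -3), r² = 305/4 = 76.25.

76.25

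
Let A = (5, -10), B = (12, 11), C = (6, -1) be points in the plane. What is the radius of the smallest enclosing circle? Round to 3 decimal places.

Side lengths²: AB² = 490, AC² = 82, BC² = 180.
Since AB² = 490 ≥ 180 + 82 = 262, the angle opposite AB is not acute, so the smallest enclosing circle has AB as diameter.
Centre = midpoint of AB = (8.5, 0.5), r² = 490/4 = 122.5.
r = √(122.5) ≈ 11.068.

11.068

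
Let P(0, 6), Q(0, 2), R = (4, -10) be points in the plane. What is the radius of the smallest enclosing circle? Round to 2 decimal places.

Side lengths²: PQ² = 16, PR² = 272, QR² = 160.
Since PR² = 272 ≥ 160 + 16 = 176, the angle opposite PR is not acute, so the smallest enclosing circle has PR as diameter.
Centre = midpoint of PR = (2, -2), r² = 272/4 = 68.
r = √68 ≈ 8.25.

8.25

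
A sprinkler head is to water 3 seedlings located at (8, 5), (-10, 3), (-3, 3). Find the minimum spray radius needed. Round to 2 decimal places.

9.06

Call the three points A, B, C in the order given.
Side lengths²: AB² = 328, AC² = 125, BC² = 49.
Since AB² = 328 ≥ 125 + 49 = 174, the angle opposite AB is not acute, so the smallest enclosing circle has AB as diameter.
Centre = midpoint of AB = (-1, 4), r² = 328/4 = 82.
r = √82 ≈ 9.06.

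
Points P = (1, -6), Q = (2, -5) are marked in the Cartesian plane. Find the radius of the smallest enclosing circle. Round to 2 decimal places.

The smallest circle enclosing two points has them as diameter endpoints.
Centre = midpoint = (1.5, -5.5); r² = |PQ|²/4 = 2/4 = 0.5.
r = √(0.5) ≈ 0.71.

0.71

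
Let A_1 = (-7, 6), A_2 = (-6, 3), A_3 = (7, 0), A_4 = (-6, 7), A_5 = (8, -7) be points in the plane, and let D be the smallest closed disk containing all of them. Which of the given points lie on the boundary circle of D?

The farthest pair is A_1–A_5 with squared distance 394. The circle on this segment as diameter has centre (0.5, -0.5) and r² = 394/4 = 98.5.
Check A_2: distance² to centre = 54.5 ≤ 98.5, so it lies inside.
All remaining points lie in this disk, and no smaller disk contains both endpoints, so this is the minimum enclosing circle.
The points at distance exactly r from the centre are A_1, A_4, A_5 — 3 points.

A_1, A_4, A_5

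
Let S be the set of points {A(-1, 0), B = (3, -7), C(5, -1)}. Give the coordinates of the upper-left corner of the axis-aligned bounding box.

x-range [-1, 5], y-range [-7, 0].
The upper-left corner is (-1, 0).

(-1, 0)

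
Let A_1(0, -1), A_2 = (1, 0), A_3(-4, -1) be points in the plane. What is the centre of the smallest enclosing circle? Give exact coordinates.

(-1.5, -0.5)

Side lengths²: A_1A_2² = 2, A_1A_3² = 16, A_2A_3² = 26.
Since A_2A_3² = 26 ≥ 16 + 2 = 18, the angle opposite A_2A_3 is not acute, so the smallest enclosing circle has A_2A_3 as diameter.
Centre = midpoint of A_2A_3 = (-1.5, -0.5), r² = 26/4 = 6.5.
Centre = (-1.5, -0.5).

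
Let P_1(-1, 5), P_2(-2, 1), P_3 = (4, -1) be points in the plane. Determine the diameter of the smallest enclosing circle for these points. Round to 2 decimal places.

Side lengths²: P_1P_2² = 17, P_1P_3² = 61, P_2P_3² = 40.
Since P_1P_3² = 61 ≥ 40 + 17 = 57, the angle opposite P_1P_3 is not acute, so the smallest enclosing circle has P_1P_3 as diameter.
Centre = midpoint of P_1P_3 = (1.5, 2), r² = 61/4 = 15.25.
Diameter = 2r = 2√(15.25) ≈ 7.81.

7.81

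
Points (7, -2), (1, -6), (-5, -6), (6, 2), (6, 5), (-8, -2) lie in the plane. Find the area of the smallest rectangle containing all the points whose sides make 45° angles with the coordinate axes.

In coordinates u = x + y, v = x − y the rectangle is axis-aligned; the map (x,y)→(u,v) scales areas by 2.
u-values: 5, -5, -11, 8, 11, -10; range = 11 − (-11) = 22.
v-values: 9, 7, 1, 4, 1, -6; range = 9 − (-6) = 15.
Area = (22 × 15) / 2 = 165.

165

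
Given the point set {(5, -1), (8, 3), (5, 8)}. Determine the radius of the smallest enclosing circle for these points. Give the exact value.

4.5

Call the three points A, B, C in the order given.
Side lengths²: AB² = 25, AC² = 81, BC² = 34.
Since AC² = 81 ≥ 34 + 25 = 59, the angle opposite AC is not acute, so the smallest enclosing circle has AC as diameter.
Centre = midpoint of AC = (5, 3.5), r² = 81/4 = 20.25.
r = √(20.25) = 4.5.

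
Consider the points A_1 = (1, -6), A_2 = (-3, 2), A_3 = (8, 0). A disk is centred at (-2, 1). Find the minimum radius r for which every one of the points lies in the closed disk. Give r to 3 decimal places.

10.050

The required radius is the distance from (-2, 1) to the farthest point.
Squared distances: 58, 2, 101.
Maximum is 101, attained at A_3.
r = √101 ≈ 10.050.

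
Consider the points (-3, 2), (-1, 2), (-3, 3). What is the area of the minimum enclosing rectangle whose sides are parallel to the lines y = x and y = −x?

In coordinates u = x + y, v = x − y the rectangle is axis-aligned; the map (x,y)→(u,v) scales areas by 2.
u-values: -1, 1, 0; range = 1 − (-1) = 2.
v-values: -5, -3, -6; range = -3 − (-6) = 3.
Area = (2 × 3) / 2 = 3.

3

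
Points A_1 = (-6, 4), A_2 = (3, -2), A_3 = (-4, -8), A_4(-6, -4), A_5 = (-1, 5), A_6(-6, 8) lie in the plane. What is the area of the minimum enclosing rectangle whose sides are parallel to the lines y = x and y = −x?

In coordinates u = x + y, v = x − y the rectangle is axis-aligned; the map (x,y)→(u,v) scales areas by 2.
u-values: -2, 1, -12, -10, 4, 2; range = 4 − (-12) = 16.
v-values: -10, 5, 4, -2, -6, -14; range = 5 − (-14) = 19.
Area = (16 × 19) / 2 = 152.

152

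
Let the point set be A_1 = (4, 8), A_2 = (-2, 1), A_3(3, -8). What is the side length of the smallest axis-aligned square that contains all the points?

The bounding box has width 6 and height 16.
An axis-aligned square enclosing the set must have side ≥ max(width, height).
So the minimum side is max(6, 16) = 16.

16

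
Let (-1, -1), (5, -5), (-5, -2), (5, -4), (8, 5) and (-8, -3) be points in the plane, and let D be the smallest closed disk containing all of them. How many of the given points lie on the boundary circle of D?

2

The farthest pair is (8, 5)–(-8, -3) with squared distance 320. The circle on this segment as diameter has centre (0, 1) and r² = 320/4 = 80.
Check (-1, -1): distance² to centre = 5 ≤ 80, so it lies inside.
All remaining points lie in this disk, and no smaller disk contains both endpoints, so this is the minimum enclosing circle.
The points at distance exactly r from the centre are (8, 5), (-8, -3) — 2 points.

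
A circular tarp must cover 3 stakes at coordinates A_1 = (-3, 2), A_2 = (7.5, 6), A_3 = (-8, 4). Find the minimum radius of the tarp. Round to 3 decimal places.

7.814

Side lengths²: A_1A_2² = 126.25, A_1A_3² = 29, A_2A_3² = 244.25.
Since A_2A_3² = 244.25 ≥ 126.25 + 29 = 155.25, the angle opposite A_2A_3 is not acute, so the smallest enclosing circle has A_2A_3 as diameter.
Centre = midpoint of A_2A_3 = (-0.25, 5), r² = 244.25/4 = 61.0625.
r = √(61.0625) ≈ 7.814.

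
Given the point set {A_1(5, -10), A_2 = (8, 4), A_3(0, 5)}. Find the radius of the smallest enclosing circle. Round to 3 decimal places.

7.936

Side lengths²: A_1A_2² = 205, A_1A_3² = 250, A_2A_3² = 65.
Since A_1A_3² = 250 < 205 + 65 = 270, the triangle is acute, so the smallest enclosing circle is the circumcircle.
Circumcentre = (145/46, -105/46), r² = 66625/1058.
r = √(66625/1058) ≈ 7.936.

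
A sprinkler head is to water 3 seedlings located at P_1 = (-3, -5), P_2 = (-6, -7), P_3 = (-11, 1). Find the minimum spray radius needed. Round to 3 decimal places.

Side lengths²: P_1P_2² = 13, P_1P_3² = 100, P_2P_3² = 89.
Since P_1P_3² = 100 < 89 + 13 = 102, the triangle is acute, so the smallest enclosing circle is the circumcircle.
Circumcentre = (-241/34, -36/17), r² = 28925/1156.
r = √(28925/1156) ≈ 5.002.

5.002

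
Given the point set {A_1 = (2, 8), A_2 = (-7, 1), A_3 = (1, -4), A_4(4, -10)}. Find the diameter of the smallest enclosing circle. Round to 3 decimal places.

18.252

The minimum enclosing circle of a finite set is fixed by two of the points (as a diameter) or three (as a circumcircle).
The minimum enclosing circle is determined by three boundary points: A_1, A_2, A_4.
Their circumcentre is (1.875, -1.125) with r² = 83.28125.
The farthest remaining point A_3 is at distance² 9.03125 ≤ 83.28125.
Diameter = 2r = 2√(83.28125) ≈ 18.252.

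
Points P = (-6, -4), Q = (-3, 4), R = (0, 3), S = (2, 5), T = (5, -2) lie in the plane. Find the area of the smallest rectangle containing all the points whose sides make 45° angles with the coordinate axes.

119

In coordinates u = x + y, v = x − y the rectangle is axis-aligned; the map (x,y)→(u,v) scales areas by 2.
u-values: -10, 1, 3, 7, 3; range = 7 − (-10) = 17.
v-values: -2, -7, -3, -3, 7; range = 7 − (-7) = 14.
Area = (17 × 14) / 2 = 119.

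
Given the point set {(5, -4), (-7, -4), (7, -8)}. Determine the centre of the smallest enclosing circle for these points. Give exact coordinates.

(0, -6)

Call the three points A, B, C in the order given.
Side lengths²: AB² = 144, AC² = 20, BC² = 212.
Since BC² = 212 ≥ 144 + 20 = 164, the angle opposite BC is not acute, so the smallest enclosing circle has BC as diameter.
Centre = midpoint of BC = (0, -6), r² = 212/4 = 53.
Centre = (0, -6).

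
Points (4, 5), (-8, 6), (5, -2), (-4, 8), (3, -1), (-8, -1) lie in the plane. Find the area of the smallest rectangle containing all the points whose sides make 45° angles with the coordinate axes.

In coordinates u = x + y, v = x − y the rectangle is axis-aligned; the map (x,y)→(u,v) scales areas by 2.
u-values: 9, -2, 3, 4, 2, -9; range = 9 − (-9) = 18.
v-values: -1, -14, 7, -12, 4, -7; range = 7 − (-14) = 21.
Area = (18 × 21) / 2 = 189.

189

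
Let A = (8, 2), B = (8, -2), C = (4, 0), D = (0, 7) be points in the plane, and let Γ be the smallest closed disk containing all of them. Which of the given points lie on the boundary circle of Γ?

B, D

By Welzl's lemma the MEC is supported by two points (diametrically opposite) or three points (on a circumcircle).
The farthest pair is B–D with squared distance 145. The circle on this segment as diameter has centre (4, 2.5) and r² = 145/4 = 36.25.
Check A: distance² to centre = 16.25 ≤ 36.25, so it lies inside.
All remaining points lie in this disk, and no smaller disk contains both endpoints, so this is the minimum enclosing circle.
The points at distance exactly r from the centre are B, D — 2 points.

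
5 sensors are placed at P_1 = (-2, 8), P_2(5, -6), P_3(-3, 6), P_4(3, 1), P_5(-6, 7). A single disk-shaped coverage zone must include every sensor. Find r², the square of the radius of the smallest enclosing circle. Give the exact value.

A smallest enclosing disk is always determined by at most three of the input points on its boundary.
The farthest pair is P_2–P_5 with squared distance 290. The circle on this segment as diameter has centre (-0.5, 0.5) and r² = 290/4 = 72.5.
Check P_1: distance² to centre = 58.5 ≤ 72.5, so it lies inside.
All remaining points lie in this disk, and no smaller disk contains both endpoints, so this is the minimum enclosing circle.

72.5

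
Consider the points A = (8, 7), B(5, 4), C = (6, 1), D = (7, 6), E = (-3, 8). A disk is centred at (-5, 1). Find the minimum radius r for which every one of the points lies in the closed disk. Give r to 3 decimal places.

The required radius is the distance from (-5, 1) to the farthest point.
Squared distances: 205, 109, 121, 169, 53.
Maximum is 205, attained at A.
r = √205 ≈ 14.318.

14.318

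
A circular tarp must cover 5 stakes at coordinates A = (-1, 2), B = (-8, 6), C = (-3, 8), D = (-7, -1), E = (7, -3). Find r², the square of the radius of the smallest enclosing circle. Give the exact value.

76.5

By Welzl's lemma the MEC is supported by two points (diametrically opposite) or three points (on a circumcircle).
The farthest pair is B–E with squared distance 306. The circle on this segment as diameter has centre (-0.5, 1.5) and r² = 306/4 = 76.5.
Check A: distance² to centre = 0.5 ≤ 76.5, so it lies inside.
All remaining points lie in this disk, and no smaller disk contains both endpoints, so this is the minimum enclosing circle.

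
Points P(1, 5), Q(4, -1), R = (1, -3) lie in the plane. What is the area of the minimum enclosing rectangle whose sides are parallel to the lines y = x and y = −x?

In coordinates u = x + y, v = x − y the rectangle is axis-aligned; the map (x,y)→(u,v) scales areas by 2.
u-values: 6, 3, -2; range = 6 − (-2) = 8.
v-values: -4, 5, 4; range = 5 − (-4) = 9.
Area = (8 × 9) / 2 = 36.

36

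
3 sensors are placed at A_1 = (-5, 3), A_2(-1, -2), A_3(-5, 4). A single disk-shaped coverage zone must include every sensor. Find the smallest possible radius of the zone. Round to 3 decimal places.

Side lengths²: A_1A_2² = 41, A_1A_3² = 1, A_2A_3² = 52.
Since A_2A_3² = 52 ≥ 41 + 1 = 42, the angle opposite A_2A_3 is not acute, so the smallest enclosing circle has A_2A_3 as diameter.
Centre = midpoint of A_2A_3 = (-3, 1), r² = 52/4 = 13.
r = √13 ≈ 3.606.

3.606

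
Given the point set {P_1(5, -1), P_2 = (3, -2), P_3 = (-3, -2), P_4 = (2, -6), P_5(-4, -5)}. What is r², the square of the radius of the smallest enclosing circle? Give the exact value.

A smallest enclosing disk is always determined by at most three of the input points on its boundary.
The farthest pair is P_1–P_5 with squared distance 97. The circle on this segment as diameter has centre (0.5, -3) and r² = 97/4 = 24.25.
Check P_2: distance² to centre = 7.25 ≤ 24.25, so it lies inside.
All remaining points lie in this disk, and no smaller disk contains both endpoints, so this is the minimum enclosing circle.

24.25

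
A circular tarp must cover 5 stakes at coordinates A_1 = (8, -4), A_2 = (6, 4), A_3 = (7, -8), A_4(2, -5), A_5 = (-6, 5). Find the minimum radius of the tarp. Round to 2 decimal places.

9.19

The minimum enclosing circle of a finite set is fixed by two of the points (as a diameter) or three (as a circumcircle).
The farthest pair is A_3–A_5 with squared distance 338. The circle on this segment as diameter has centre (0.5, -1.5) and r² = 338/4 = 84.5.
Check A_1: distance² to centre = 62.5 ≤ 84.5, so it lies inside.
All remaining points lie in this disk, and no smaller disk contains both endpoints, so this is the minimum enclosing circle.
r = √(84.5) ≈ 9.19.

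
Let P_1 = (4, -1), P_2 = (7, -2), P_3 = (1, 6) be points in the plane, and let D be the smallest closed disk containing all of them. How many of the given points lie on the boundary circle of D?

Side lengths²: P_1P_2² = 10, P_1P_3² = 58, P_2P_3² = 100.
Since P_2P_3² = 100 ≥ 58 + 10 = 68, the angle opposite P_2P_3 is not acute, so the smallest enclosing circle has P_2P_3 as diameter.
Centre = midpoint of P_2P_3 = (4, 2), r² = 100/4 = 25.
The points at distance exactly r from the centre are P_2, P_3 — 2 points.

2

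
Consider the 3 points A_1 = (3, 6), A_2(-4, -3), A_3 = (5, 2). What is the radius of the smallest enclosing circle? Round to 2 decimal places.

Side lengths²: A_1A_2² = 130, A_1A_3² = 20, A_2A_3² = 106.
Since A_1A_2² = 130 ≥ 106 + 20 = 126, the angle opposite A_1A_2 is not acute, so the smallest enclosing circle has A_1A_2 as diameter.
Centre = midpoint of A_1A_2 = (-0.5, 1.5), r² = 130/4 = 32.5.
r = √(32.5) ≈ 5.70.

5.70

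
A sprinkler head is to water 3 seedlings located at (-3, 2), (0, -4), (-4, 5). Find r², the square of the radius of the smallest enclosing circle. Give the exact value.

24.25

Call the three points A, B, C in the order given.
Side lengths²: AB² = 45, AC² = 10, BC² = 97.
Since BC² = 97 ≥ 45 + 10 = 55, the angle opposite BC is not acute, so the smallest enclosing circle has BC as diameter.
Centre = midpoint of BC = (-2, 0.5), r² = 97/4 = 24.25.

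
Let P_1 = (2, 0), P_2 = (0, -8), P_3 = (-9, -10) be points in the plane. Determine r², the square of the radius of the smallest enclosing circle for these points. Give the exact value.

Side lengths²: P_1P_2² = 68, P_1P_3² = 221, P_2P_3² = 85.
Since P_1P_3² = 221 ≥ 85 + 68 = 153, the angle opposite P_1P_3 is not acute, so the smallest enclosing circle has P_1P_3 as diameter.
Centre = midpoint of P_1P_3 = (-3.5, -5), r² = 221/4 = 55.25.

55.25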